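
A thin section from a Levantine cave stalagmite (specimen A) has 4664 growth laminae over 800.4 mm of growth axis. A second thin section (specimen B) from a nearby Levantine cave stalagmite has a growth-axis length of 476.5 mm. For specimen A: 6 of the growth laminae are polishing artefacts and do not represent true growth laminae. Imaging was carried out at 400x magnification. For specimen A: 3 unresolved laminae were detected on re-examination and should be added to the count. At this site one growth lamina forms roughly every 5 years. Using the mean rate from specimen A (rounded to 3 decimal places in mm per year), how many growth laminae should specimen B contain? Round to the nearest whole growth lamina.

2803 growth laminae

Specimen A: correcting the raw count gives 4664 − 6 + 3 = 4661 true growth laminae.
Specimen A: 4661 growth laminae at 5 years each span 4661 × 5 = 23305 years.
A: 800.4 mm over 23305 years gives 800.4 / 23305 ≈ 0.034 mm per year.
B spans 476.5 / 0.034 = 14014.71 years; at 5 years per growth lamina that is 14014.71 / 5 ≈ 2803 growth laminae.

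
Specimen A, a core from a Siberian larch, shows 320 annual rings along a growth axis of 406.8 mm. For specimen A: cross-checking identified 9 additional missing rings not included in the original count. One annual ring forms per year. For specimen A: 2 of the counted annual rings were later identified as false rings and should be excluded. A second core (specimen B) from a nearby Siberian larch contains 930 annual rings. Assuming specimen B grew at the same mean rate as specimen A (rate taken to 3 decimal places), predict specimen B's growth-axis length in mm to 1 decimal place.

Specimen A: adjusted count: 320 − 2 + 9 = 327 annual rings.
A: Extension rate ≈ 406.8 / 327 = 1.244 mm/yr.
B's length ≈ 1.244 × 930 = 1156.9 mm.

1156.9 mm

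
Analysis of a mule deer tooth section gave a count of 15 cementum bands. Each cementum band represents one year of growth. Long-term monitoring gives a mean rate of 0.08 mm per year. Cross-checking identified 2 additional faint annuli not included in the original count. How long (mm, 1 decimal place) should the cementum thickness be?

1.4 mm

After corrections the count is 15 + 2 = 17 cementum bands.
17 years at 0.08 mm/year gives 0.08 × 17 = 1.4 mm.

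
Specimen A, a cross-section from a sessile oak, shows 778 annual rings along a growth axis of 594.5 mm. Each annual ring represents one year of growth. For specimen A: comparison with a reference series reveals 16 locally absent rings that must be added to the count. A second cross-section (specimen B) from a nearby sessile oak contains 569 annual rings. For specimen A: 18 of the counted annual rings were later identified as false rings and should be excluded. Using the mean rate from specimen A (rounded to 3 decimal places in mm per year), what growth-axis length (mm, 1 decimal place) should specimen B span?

Specimen A: after corrections the count is 778 − 18 + 16 = 776 annual rings.
A: 594.5 mm over 776 years gives 594.5 / 776 ≈ 0.766 mm/yr.
Length of B = 0.766 × 569 = 435.9 mm.

435.9 mm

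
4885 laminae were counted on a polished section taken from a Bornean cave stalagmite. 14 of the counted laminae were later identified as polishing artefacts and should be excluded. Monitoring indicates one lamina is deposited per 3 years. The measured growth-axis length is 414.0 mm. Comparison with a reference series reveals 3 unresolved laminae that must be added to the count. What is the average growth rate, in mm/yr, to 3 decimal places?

Correcting the raw count gives 4885 − 14 + 3 = 4874 true laminae.
Multiplying by 3 years per lamina: 4874 × 3 = 14622 years.
Mean rate = 414.0 mm / 14622 years ≈ 0.028 mm/yr.

0.028 mm/yr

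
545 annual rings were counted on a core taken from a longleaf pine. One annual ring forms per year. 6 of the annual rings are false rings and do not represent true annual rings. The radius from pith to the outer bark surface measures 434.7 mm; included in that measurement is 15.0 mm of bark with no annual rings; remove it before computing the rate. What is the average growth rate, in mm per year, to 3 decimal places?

0.779 mm per year

True annual ring count = 545 − 6 = 539.
Removing the 15.0 mm offcut leaves 434.7 − 15.0 = 419.7 mm.
Extension rate ≈ 419.7 / 539 = 0.779 mm per year.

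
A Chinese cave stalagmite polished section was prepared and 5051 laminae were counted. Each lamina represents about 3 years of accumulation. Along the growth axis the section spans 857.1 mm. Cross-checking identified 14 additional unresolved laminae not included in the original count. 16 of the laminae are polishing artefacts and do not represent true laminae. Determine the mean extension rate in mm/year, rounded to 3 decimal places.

0.057 mm/year

After corrections the count is 5051 − 16 + 14 = 5049 laminae.
5049 laminae at 3 years each span 5049 × 3 = 15147 years.
857.1 mm over 15147 years gives 857.1 / 15147 ≈ 0.057 mm/year.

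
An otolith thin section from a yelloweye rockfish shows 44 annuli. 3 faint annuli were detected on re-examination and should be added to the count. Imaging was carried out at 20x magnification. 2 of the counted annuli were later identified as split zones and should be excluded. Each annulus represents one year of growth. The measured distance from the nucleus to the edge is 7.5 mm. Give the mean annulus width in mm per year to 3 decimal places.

0.167 mm per year

After corrections the count is 44 − 2 + 3 = 45 annuli.
7.5 mm over 45 years gives 7.5 / 45 ≈ 0.167 mm per year.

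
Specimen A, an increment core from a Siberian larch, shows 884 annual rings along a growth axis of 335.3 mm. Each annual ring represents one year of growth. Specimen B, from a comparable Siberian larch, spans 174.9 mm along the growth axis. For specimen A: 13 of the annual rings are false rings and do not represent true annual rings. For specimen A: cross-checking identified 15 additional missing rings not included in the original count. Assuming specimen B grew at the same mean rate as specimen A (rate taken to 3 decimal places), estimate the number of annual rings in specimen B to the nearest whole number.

463 annual rings

Specimen A: correcting the raw count gives 884 − 13 + 15 = 886 true annual rings.
A: Extension rate ≈ 335.3 / 886 = 0.378 mm/year.
Specimen B: 174.9 mm / 0.378 mm per year = 462.70 years ≈ 463 annual rings.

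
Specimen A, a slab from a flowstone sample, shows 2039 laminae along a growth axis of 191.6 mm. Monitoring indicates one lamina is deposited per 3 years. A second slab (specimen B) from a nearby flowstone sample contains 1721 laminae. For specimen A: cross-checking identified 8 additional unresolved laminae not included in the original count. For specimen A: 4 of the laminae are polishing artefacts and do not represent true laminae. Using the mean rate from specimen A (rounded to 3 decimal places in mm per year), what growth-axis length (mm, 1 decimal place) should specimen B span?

Specimen A: correcting the raw count gives 2039 − 4 + 8 = 2043 true laminae.
Specimen A: at 3 years per lamina, 2043 × 3 = 6129 years.
A: Mean rate = 191.6 mm / 6129 years ≈ 0.031 mm per year.
Specimen B: multiplying by 3 years per lamina: 1721 × 3 = 5163 years. B's length ≈ 0.031 × 5163 = 160.1 mm.

160.1 mm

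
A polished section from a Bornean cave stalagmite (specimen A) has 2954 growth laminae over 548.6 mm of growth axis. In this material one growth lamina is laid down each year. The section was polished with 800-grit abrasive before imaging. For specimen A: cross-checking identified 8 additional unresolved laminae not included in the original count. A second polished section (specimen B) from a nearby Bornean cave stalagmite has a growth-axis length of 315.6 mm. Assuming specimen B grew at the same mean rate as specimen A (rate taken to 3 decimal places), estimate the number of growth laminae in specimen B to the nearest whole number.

1706 growth laminae

Specimen A: after corrections the count is 2954 + 8 = 2962 growth laminae.
A: Mean rate = 548.6 mm / 2962 years ≈ 0.185 mm per year.
For B, 315.6 / 0.185 = 1705.95 years ≈ 1706 growth laminae.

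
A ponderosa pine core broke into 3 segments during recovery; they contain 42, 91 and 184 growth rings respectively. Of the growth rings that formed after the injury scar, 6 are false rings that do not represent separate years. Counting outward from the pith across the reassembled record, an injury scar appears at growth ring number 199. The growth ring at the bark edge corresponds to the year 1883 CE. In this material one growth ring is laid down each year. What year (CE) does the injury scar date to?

1771 CE

Total growth rings = 42 + 91 + 184 = 317.
Between growth ring 199 and the bark edge there are 317 − 199 = 118 growth rings.
118 − 6 false = 112 true growth rings after the injury scar.
1883 − 112 = 1771 CE.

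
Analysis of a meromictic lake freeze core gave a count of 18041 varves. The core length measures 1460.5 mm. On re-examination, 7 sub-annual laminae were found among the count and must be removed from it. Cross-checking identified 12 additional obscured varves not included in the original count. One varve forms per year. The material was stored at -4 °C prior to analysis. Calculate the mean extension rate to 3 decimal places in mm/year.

0.081 mm/year

After corrections the count is 18041 − 7 + 12 = 18046 varves.
Extension rate ≈ 1460.5 / 18046 = 0.081 mm/year.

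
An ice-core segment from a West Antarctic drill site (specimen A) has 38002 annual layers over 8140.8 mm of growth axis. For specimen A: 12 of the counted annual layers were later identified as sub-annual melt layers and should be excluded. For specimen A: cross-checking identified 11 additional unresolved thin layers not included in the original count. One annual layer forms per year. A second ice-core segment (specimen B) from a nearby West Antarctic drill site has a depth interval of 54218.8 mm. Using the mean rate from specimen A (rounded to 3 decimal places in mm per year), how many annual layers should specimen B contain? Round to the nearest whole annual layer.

253359 annual layers

Specimen A: adjusted count: 38002 − 12 + 11 = 38001 annual layers.
A: Extension rate ≈ 8140.8 / 38001 = 0.214 mm per year.
For B, 54218.8 / 0.214 = 253358.88 years ≈ 253359 annual layers.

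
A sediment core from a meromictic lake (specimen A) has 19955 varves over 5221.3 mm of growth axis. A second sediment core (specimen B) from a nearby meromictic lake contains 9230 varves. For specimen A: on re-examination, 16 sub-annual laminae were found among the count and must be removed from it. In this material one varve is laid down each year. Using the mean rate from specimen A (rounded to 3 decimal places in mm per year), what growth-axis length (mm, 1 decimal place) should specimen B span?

2418.3 mm

Specimen A: correcting the raw count gives 19955 − 16 = 19939 true varves.
A: Mean rate = 5221.3 mm / 19939 years ≈ 0.262 mm/yr.
B's length ≈ 0.262 × 9230 = 2418.3 mm.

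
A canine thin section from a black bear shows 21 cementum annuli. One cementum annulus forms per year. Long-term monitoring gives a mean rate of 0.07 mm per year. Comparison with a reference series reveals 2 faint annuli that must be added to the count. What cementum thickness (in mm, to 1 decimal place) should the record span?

True cementum annulus count = 21 + 2 = 23.
Predicted length = 0.07 mm/year × 23 years = 1.6 mm.

1.6 mm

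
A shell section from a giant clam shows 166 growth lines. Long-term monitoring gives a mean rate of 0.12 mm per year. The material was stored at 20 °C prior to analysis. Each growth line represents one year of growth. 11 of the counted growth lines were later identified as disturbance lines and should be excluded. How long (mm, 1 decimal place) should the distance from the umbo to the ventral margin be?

18.6 mm

Adjusted count: 166 − 11 = 155 growth lines.
155 years at 0.12 mm/year gives 0.12 × 155 = 18.6 mm.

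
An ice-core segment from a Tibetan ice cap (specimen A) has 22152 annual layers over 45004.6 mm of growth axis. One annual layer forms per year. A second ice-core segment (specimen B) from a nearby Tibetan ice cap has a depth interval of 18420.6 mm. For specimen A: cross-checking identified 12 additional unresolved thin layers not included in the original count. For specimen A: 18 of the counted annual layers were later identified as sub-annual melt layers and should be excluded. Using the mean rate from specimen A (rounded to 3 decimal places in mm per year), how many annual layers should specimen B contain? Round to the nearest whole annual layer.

9065 annual layers

Specimen A: true annual layer count = 22152 − 18 + 12 = 22146.
A: 45004.6 mm over 22146 years gives 45004.6 / 22146 ≈ 2.032 mm per year.
B spans 18420.6 / 2.032 = 9065.26 years ≈ 9065 annual layers.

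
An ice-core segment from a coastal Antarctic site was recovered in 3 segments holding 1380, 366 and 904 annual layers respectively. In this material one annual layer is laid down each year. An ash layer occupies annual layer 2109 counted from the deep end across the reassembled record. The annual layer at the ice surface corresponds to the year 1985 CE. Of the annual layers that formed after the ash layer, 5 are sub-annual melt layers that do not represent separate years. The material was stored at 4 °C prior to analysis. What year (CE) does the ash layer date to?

1449 CE

Total annual layers = 1380 + 366 + 904 = 2650.
The ash layer sits at annual layer 2109 from the deep end, so 2650 − 2109 = 541 annual layers formed after it.
541 − 5 false = 536 true annual layers after the ash layer.
The annual layer at the ice surface is 1985 CE, so the ash layer dates to 1985 − 536 = 1449 CE.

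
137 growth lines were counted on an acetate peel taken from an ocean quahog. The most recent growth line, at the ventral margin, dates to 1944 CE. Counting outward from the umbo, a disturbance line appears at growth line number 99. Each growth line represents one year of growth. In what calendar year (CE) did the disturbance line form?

The disturbance line sits at growth line 99 from the umbo, so 137 − 99 = 38 growth lines formed after it.
Counting back 38 years from 1944 CE places the disturbance line in 1944 − 38 = 1906 CE.

1906 CE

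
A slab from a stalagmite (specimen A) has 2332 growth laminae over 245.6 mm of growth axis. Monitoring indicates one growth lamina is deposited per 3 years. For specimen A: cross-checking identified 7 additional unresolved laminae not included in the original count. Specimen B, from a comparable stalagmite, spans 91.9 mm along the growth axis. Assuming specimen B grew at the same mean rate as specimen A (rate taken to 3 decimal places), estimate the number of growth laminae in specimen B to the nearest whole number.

Specimen A: correcting the raw count gives 2332 + 7 = 2339 true growth laminae.
Specimen A: multiplying by 3 years per growth lamina: 2339 × 3 = 7017 years.
A: Extension rate ≈ 245.6 / 7017 = 0.035 mm/year.
B spans 91.9 / 0.035 = 2625.71 years; at 3 years per growth lamina that is 2625.71 / 3 ≈ 875 growth laminae.

875 growth laminae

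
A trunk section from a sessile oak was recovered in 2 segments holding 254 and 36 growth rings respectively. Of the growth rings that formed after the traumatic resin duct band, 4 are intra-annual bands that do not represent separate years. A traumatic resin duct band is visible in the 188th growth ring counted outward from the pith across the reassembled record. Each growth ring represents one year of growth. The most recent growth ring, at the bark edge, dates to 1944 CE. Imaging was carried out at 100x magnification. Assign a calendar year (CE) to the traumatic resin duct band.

Total growth rings = 254 + 36 = 290.
290 − 188 = 102 growth rings lie beyond the traumatic resin duct band toward the bark edge.
Excluding 4 false growth rings: 102 − 4 = 98.
Counting back 98 years from 1944 CE places the traumatic resin duct band in 1944 − 98 = 1846 CE.

1846 CE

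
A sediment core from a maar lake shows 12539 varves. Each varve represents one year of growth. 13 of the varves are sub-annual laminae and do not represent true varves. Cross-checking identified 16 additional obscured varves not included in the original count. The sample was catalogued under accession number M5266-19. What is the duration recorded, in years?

12542 yr

True varve count = 12539 − 13 + 16 = 12542.
At one varve per year, that is 12542 years.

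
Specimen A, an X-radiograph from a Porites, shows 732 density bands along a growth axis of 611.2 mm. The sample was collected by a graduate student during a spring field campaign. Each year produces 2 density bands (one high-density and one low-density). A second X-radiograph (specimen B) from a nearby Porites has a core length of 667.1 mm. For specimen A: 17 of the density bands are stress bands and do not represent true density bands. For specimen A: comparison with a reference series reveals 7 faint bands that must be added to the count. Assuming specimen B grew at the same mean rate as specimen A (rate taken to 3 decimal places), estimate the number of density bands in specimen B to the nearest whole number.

Specimen A: after corrections the count is 732 − 17 + 7 = 722 density bands.
Specimen A: 722 density bands at 2 per year is 722 / 2 = 361 years.
A: Extension rate ≈ 611.2 / 361 = 1.693 mm per year.
Specimen B: 667.1 mm / 1.693 mm per year = 394.03 years; at 2 density bands per year that is 394.03 × 2 ≈ 788 density bands.

788 density bands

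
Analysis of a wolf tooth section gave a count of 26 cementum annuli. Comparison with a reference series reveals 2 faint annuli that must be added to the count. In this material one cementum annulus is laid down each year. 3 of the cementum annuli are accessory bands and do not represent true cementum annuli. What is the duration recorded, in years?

True cementum annulus count = 26 − 3 + 2 = 25.
At one cementum annulus per year, that is 25 years.

25 years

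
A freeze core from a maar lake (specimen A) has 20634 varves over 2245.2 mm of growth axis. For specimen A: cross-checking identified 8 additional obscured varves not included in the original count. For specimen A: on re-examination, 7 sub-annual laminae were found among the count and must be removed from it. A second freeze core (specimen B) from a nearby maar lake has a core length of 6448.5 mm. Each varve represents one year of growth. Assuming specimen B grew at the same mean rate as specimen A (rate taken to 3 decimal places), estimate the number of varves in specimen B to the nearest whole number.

Specimen A: correcting the raw count gives 20634 − 7 + 8 = 20635 true varves.
A: 2245.2 mm over 20635 years gives 2245.2 / 20635 ≈ 0.109 mm/year.
Specimen B: 6448.5 mm / 0.109 mm per year = 59160.55 years ≈ 59161 varves.

59161 varves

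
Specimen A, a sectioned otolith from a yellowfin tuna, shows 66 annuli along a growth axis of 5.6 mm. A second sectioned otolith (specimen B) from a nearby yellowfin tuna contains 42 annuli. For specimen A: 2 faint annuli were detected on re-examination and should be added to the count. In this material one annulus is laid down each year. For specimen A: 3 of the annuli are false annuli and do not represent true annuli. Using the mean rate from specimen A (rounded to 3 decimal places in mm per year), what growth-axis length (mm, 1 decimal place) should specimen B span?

Specimen A: after corrections the count is 66 − 3 + 2 = 65 annuli.
A: Mean rate = 5.6 mm / 65 years ≈ 0.086 mm/yr.
For B, 0.086 mm/year × 42 years = 3.6 mm.

3.6 mm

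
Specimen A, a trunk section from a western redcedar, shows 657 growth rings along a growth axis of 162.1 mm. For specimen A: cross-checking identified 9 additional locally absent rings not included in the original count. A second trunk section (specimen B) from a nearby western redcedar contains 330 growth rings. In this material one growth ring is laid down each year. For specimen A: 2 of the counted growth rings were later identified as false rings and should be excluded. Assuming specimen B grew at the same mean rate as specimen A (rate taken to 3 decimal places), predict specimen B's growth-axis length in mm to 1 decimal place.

Specimen A: correcting the raw count gives 657 − 2 + 9 = 664 true growth rings.
A: 162.1 mm over 664 years gives 162.1 / 664 ≈ 0.244 mm/year.
For B, 0.244 mm/year × 330 years = 80.5 mm.

80.5 mm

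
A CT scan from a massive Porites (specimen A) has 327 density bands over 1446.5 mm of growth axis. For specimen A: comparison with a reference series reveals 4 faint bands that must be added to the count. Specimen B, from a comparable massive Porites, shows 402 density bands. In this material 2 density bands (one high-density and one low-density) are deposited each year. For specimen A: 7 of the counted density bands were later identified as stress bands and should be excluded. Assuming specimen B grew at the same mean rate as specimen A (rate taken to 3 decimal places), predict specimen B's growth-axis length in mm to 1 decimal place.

1794.7 mm

Specimen A: adjusted count: 327 − 7 + 4 = 324 density bands.
Specimen A: with 2 density bands per year, 324 / 2 = 162 years.
A: Mean rate = 1446.5 mm / 162 years ≈ 8.929 mm/yr.
Specimen B: with 2 density bands per year, 402 / 2 = 201 years. For B, 8.929 mm/year × 201 years = 1794.7 mm.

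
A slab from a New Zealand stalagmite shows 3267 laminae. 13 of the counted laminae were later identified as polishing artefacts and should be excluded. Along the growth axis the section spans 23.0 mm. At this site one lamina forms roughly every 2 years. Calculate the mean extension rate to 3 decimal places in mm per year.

After corrections the count is 3267 − 13 = 3254 laminae.
At 2 years per lamina, 3254 × 2 = 6508 years.
Mean rate = 23.0 mm / 6508 years ≈ 0.004 mm per year.

0.004 mm per year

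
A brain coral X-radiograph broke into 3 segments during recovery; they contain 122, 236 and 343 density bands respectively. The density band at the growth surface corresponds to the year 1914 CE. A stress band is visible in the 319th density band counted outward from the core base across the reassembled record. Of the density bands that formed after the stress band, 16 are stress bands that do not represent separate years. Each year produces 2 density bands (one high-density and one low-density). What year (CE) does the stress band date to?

1731 CE

Total density bands = 122 + 236 + 343 = 701.
701 − 319 = 382 density bands lie beyond the stress band toward the growth surface.
Removing the 16 false density bands leaves 382 − 16 = 366 true density bands beyond the stress band.
Dividing by 2 density bands per year: 366 / 2 = 183 years.
Counting back 183 years from 1914 CE places the stress band in 1914 − 183 = 1731 CE.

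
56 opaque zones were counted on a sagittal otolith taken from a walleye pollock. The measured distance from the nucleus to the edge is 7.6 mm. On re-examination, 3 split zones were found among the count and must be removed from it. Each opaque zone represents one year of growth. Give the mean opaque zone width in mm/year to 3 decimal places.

0.143 mm/year

Adjusted count: 56 − 3 = 53 opaque zones.
Extension rate ≈ 7.6 / 53 = 0.143 mm/year.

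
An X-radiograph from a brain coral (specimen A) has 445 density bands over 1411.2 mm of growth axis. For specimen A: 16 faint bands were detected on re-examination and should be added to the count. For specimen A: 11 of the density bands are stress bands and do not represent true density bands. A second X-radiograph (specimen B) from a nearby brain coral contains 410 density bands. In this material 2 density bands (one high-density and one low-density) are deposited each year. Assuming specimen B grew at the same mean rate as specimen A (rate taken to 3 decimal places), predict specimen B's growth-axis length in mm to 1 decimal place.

Specimen A: true density band count = 445 − 11 + 16 = 450.
Specimen A: dividing by 2 density bands per year: 450 / 2 = 225 years.
A: 1411.2 mm over 225 years gives 1411.2 / 225 ≈ 6.272 mm per year.
Specimen B: 410 density bands at 2 per year is 410 / 2 = 205 years. B's length ≈ 6.272 × 205 = 1285.8 mm.

1285.8 mm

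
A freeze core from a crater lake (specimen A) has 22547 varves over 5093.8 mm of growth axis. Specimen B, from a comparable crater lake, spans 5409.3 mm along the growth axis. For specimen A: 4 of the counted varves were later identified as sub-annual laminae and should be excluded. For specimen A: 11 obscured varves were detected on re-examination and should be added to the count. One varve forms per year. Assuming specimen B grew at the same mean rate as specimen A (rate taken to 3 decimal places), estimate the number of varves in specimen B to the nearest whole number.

Specimen A: correcting the raw count gives 22547 − 4 + 11 = 22554 true varves.
A: Extension rate ≈ 5093.8 / 22554 = 0.226 mm/yr.
For B, 5409.3 / 0.226 = 23934.96 years ≈ 23935 varves.

23935 varves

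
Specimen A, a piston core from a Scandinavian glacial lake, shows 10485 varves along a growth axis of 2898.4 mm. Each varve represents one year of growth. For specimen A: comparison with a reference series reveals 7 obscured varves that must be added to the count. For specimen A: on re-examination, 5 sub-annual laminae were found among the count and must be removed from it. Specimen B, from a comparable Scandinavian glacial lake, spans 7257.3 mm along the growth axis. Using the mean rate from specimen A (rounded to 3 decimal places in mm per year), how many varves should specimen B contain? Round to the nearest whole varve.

26295 varves

Specimen A: correcting the raw count gives 10485 − 5 + 7 = 10487 true varves.
A: Mean rate = 2898.4 mm / 10487 years ≈ 0.276 mm/year.
For B, 7257.3 / 0.276 = 26294.57 years ≈ 26295 varves.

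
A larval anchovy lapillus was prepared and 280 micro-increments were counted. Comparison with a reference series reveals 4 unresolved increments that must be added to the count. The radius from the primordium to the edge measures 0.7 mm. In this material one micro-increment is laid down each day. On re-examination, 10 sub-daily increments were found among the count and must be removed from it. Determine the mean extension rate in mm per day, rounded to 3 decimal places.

Adjusted count: 280 − 10 + 4 = 274 micro-increments.
Extension rate ≈ 0.7 / 274 = 0.003 mm per day.

0.003 mm per day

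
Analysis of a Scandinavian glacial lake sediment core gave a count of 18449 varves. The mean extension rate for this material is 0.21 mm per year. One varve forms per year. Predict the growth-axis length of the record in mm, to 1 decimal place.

18449 years of growth are recorded.
18449 years at 0.21 mm/year gives 0.21 × 18449 = 3874.3 mm.

3874.3 mm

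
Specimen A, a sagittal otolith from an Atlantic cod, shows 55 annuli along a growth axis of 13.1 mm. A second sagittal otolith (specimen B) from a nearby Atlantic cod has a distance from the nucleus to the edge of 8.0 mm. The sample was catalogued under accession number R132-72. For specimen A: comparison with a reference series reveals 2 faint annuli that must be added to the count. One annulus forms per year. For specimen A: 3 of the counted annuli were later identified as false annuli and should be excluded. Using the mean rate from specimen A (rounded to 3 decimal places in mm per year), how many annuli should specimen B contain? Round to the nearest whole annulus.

33 annuli

Specimen A: after corrections the count is 55 − 3 + 2 = 54 annuli.
A: 13.1 mm over 54 years gives 13.1 / 54 ≈ 0.243 mm/year.
For B, 8.0 / 0.243 = 32.92 years ≈ 33 annuli.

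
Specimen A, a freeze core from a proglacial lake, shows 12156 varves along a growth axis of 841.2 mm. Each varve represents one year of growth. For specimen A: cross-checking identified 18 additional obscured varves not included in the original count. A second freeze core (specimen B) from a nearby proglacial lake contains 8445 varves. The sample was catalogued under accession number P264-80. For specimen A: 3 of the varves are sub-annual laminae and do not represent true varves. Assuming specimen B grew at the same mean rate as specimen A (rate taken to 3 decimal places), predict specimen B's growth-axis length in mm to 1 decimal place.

Specimen A: true varve count = 12156 − 3 + 18 = 12171.
A: Mean rate = 841.2 mm / 12171 years ≈ 0.069 mm per year.
B's length ≈ 0.069 × 8445 = 582.7 mm.

582.7 mm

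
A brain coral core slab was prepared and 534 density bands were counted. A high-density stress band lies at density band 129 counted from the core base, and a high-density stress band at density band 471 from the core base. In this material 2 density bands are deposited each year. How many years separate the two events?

171 years

The two markers are separated by 471 − 129 = 342 density bands.
Dividing by 2 density bands per year: 342 / 2 = 171 years.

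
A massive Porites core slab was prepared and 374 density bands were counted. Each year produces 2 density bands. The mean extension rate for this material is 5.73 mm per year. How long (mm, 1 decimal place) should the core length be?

1071.5 mm

374 density bands at 2 per year is 374 / 2 = 187 years.
Length ≈ 5.73 × 187 = 1071.5 mm.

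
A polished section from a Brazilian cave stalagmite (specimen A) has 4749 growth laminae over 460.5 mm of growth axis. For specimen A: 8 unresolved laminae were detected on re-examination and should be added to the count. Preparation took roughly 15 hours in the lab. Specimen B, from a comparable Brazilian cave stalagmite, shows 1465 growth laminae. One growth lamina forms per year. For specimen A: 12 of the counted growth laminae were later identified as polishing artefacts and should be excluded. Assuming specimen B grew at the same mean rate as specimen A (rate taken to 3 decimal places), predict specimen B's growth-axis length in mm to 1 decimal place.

142.1 mm

Specimen A: after corrections the count is 4749 − 12 + 8 = 4745 growth laminae.
A: 460.5 mm over 4745 years gives 460.5 / 4745 ≈ 0.097 mm per year.
B's length ≈ 0.097 × 1465 = 142.1 mm.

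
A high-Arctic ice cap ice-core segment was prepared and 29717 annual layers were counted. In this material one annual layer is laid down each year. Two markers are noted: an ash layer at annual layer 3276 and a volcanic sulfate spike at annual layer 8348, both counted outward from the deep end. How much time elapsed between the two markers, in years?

5072 years

The two markers are separated by 8348 − 3276 = 5072 annual layers.
One annual layer per year makes the interval 5072 years.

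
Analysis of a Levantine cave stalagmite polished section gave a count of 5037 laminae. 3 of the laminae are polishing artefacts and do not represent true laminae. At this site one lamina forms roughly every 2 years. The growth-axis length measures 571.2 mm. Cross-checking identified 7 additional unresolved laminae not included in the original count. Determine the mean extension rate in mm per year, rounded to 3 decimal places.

0.057 mm per year

Correcting the raw count gives 5037 − 3 + 7 = 5041 true laminae.
At 2 years per lamina, 5041 × 2 = 10082 years.
571.2 mm over 10082 years gives 571.2 / 10082 ≈ 0.057 mm per year.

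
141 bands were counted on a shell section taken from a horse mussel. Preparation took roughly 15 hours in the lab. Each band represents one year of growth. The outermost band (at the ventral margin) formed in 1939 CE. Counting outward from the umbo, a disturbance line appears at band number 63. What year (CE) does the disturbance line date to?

1861 CE

The disturbance line sits at band 63 from the umbo, so 141 − 63 = 78 bands formed after it.
1939 − 78 = 1861 CE.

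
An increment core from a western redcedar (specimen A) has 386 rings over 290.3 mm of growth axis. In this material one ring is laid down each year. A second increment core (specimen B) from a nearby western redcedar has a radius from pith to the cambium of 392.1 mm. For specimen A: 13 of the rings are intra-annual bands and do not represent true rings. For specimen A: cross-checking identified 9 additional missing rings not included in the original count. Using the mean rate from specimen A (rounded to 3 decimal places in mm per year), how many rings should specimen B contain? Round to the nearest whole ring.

Specimen A: after corrections the count is 386 − 13 + 9 = 382 rings.
A: 290.3 mm over 382 years gives 290.3 / 382 ≈ 0.760 mm/yr.
For B, 392.1 / 0.760 = 515.92 years ≈ 516 rings.

516 rings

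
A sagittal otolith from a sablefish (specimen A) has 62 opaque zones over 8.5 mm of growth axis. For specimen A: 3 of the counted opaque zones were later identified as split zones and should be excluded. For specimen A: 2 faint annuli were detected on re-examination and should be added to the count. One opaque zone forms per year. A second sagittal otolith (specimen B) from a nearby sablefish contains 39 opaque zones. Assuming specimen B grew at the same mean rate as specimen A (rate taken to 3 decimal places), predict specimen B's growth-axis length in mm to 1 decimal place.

Specimen A: correcting the raw count gives 62 − 3 + 2 = 61 true opaque zones.
A: Extension rate ≈ 8.5 / 61 = 0.139 mm/year.
For B, 0.139 mm/year × 39 years = 5.4 mm.

5.4 mm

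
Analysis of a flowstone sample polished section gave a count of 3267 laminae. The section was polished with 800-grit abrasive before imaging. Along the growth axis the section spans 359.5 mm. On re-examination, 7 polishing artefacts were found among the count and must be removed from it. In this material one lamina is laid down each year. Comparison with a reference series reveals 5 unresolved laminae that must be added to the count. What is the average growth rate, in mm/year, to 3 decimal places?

Correcting the raw count gives 3267 − 7 + 5 = 3265 true laminae.
359.5 mm over 3265 years gives 359.5 / 3265 ≈ 0.110 mm/year.

0.110 mm/year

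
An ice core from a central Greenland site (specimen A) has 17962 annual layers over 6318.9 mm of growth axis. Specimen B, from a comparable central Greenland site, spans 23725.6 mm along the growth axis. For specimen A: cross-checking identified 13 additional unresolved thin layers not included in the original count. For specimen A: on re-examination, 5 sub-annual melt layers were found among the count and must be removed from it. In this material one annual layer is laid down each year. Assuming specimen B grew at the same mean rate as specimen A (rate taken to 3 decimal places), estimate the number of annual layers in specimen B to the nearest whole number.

Specimen A: correcting the raw count gives 17962 − 5 + 13 = 17970 true annual layers.
A: Mean rate = 6318.9 mm / 17970 years ≈ 0.352 mm per year.
Specimen B: 23725.6 mm / 0.352 mm per year = 67402.27 years ≈ 67402 annual layers.

67402 annual layers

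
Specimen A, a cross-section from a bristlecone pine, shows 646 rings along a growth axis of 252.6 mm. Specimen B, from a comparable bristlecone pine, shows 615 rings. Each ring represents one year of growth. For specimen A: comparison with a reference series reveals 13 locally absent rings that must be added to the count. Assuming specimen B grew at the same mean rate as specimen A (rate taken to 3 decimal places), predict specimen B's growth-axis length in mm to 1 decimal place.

Specimen A: correcting the raw count gives 646 + 13 = 659 true rings.
A: 252.6 mm over 659 years gives 252.6 / 659 ≈ 0.383 mm/year.
Length of B = 0.383 × 615 = 235.5 mm.

235.5 mm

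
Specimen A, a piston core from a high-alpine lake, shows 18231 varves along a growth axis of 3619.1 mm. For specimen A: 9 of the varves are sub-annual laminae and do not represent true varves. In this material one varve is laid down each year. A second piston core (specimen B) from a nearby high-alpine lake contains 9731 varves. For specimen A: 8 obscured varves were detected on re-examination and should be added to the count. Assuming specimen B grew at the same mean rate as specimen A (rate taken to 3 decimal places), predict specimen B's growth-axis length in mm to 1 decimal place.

1936.5 mm

Specimen A: true varve count = 18231 − 9 + 8 = 18230.
A: Extension rate ≈ 3619.1 / 18230 = 0.199 mm/year.
Length of B = 0.199 × 9731 = 1936.5 mm.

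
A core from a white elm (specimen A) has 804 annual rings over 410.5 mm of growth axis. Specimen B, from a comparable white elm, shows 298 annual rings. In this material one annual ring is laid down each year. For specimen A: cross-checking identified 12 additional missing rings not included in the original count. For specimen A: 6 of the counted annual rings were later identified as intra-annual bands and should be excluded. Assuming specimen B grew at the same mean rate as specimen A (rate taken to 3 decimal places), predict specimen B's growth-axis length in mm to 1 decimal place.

Specimen A: after corrections the count is 804 − 6 + 12 = 810 annual rings.
A: 410.5 mm over 810 years gives 410.5 / 810 ≈ 0.507 mm/yr.
B's length ≈ 0.507 × 298 = 151.1 mm.

151.1 mm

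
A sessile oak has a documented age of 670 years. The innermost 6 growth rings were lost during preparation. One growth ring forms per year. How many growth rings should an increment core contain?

664 growth rings

At one growth ring per year, 670 years correspond to 670 growth rings.
670 − 6 missed = 664 growth rings expected in the prepared section.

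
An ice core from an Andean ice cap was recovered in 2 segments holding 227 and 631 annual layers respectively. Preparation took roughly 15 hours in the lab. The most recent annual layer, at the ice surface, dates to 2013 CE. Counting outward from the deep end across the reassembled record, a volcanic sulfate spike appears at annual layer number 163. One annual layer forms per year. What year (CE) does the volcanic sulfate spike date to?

1318 CE

Total annual layers = 227 + 631 = 858.
The volcanic sulfate spike sits at annual layer 163 from the deep end, so 858 − 163 = 695 annual layers formed after it.
The annual layer at the ice surface is 2013 CE, so the volcanic sulfate spike dates to 2013 − 695 = 1318 CE.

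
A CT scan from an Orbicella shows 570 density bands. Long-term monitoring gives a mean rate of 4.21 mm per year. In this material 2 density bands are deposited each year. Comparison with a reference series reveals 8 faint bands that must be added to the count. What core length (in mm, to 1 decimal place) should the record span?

After corrections the count is 570 + 8 = 578 density bands.
Dividing by 2 density bands per year: 578 / 2 = 289 years.
Predicted length = 4.21 mm/year × 289 years = 1216.7 mm.

1216.7 mm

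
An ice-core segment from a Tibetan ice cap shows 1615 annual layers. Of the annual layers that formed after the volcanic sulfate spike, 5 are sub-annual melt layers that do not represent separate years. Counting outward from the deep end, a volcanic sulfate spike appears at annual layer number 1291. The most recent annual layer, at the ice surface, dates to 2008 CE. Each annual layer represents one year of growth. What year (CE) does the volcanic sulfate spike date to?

1689 CE

Between annual layer 1291 and the ice surface there are 1615 − 1291 = 324 annual layers.
Excluding 5 false annual layers: 324 − 5 = 319.
2008 − 319 = 1689 CE.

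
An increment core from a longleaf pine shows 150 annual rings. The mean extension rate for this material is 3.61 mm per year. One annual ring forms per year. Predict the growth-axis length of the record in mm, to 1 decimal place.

150 years of growth are recorded.
150 years at 3.61 mm/year gives 3.61 × 150 = 541.5 mm.

541.5 mm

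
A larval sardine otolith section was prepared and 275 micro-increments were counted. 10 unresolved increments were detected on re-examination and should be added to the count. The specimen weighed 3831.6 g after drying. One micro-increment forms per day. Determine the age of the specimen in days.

Correcting the raw count gives 275 + 10 = 285 true micro-increments.
One micro-increment per day makes the duration 285 days.

285 days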